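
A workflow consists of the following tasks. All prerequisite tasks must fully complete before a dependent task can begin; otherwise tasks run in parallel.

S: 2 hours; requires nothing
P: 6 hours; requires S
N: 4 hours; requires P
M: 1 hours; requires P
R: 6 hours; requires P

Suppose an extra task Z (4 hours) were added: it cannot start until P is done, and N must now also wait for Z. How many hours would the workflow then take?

16

Originally the workflow takes 14 hours.
With Z inserted, N now waits for max(P, Z).
New critical path: S→P→Z→N = 2+6+4+4 = 16 ⇒ 16 hours.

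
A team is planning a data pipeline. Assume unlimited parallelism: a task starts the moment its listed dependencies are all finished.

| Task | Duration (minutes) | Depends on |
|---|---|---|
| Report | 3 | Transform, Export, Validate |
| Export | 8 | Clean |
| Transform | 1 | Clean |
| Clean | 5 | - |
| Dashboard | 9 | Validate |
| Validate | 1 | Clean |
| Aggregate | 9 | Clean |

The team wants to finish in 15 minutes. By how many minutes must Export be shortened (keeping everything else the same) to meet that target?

Current finish: 16 minutes; target: 15.
Export is on every critical path, so each minute cut from Export cuts the finish by one (this holds down to a finish of 15).
Need 16 − 15 = 1 minute off Export → Export becomes 7 minutes, finish becomes 15.

1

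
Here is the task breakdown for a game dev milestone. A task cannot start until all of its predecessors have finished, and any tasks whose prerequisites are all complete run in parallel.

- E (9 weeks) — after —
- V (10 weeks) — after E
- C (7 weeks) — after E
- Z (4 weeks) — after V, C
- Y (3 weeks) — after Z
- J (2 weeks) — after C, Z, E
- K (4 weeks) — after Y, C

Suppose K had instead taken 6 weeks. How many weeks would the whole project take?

Critical path before the change: E→V→Z→Y→K = 9+10+4+3+4 = 30 giving 30 weeks.
K lies on that path, so at 6 weeks the path becomes 32 weeks.
No other chain overtakes it, so the finish is 32 weeks.

32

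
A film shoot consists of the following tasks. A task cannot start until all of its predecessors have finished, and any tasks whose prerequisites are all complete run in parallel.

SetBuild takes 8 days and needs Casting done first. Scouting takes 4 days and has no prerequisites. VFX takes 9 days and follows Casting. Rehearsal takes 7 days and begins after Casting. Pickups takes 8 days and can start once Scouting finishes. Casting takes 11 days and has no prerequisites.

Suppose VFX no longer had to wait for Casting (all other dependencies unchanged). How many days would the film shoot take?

19

With the dependency in place, Casting→VFX = 11+9 = 20 sets the finish at 20 days.
Without Casting→VFX, VFX's earliest start moves from 11 to 0.
After: Casting→SetBuild = 11+8 = 19 → 19 days.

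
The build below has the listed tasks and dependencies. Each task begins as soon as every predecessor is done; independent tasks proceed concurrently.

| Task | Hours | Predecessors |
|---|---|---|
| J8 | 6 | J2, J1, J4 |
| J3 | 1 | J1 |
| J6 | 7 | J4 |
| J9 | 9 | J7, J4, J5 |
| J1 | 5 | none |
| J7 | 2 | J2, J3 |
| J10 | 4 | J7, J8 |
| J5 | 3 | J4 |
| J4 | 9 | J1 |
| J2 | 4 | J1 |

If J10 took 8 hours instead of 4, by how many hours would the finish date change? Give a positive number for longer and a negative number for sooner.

The binding path is J1→J4→J5→J9 = 5+9+3+9 = 26; finish at 26 hours.
J10 is off the critical path — its longest chain is 24 hours, giving 2 of slack.
New critical path: J1→J4→J8→J10 = 5+9+6+8 = 28 ⇒ 28 hours.
Change in finish: 28 − 26 = +2 hours.

2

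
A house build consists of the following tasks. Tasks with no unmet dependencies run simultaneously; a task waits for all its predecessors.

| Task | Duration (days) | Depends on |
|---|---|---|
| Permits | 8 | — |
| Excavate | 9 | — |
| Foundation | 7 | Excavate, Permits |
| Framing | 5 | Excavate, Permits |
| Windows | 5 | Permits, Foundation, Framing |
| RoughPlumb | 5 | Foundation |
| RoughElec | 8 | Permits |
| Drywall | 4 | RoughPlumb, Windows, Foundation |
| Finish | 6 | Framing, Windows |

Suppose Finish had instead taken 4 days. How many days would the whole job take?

25

Critical path before the change: Excavate→Foundation→Windows→Finish = 9+7+5+6 = 27 giving 27 days.
Finish is on the critical path; changing it to 4 makes that path 25 days.
The binding chain switches to Excavate→Foundation→Windows→Drywall = 9+7+5+4 = 25; finish 25 days.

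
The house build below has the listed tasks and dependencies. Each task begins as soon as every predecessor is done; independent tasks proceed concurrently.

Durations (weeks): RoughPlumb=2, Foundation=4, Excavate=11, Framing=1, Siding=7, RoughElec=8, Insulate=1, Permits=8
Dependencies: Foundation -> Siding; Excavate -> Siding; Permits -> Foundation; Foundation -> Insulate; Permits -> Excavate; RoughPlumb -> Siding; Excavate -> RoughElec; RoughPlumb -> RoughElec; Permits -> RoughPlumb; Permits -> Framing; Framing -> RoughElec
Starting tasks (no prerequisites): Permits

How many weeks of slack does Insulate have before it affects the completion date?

Permits→Excavate→RoughElec = 8+11+8 = 27 sets the makespan at 27 weeks.
The longest chain containing Insulate totals 13 weeks.
Float = 27 − 13 = 14.

14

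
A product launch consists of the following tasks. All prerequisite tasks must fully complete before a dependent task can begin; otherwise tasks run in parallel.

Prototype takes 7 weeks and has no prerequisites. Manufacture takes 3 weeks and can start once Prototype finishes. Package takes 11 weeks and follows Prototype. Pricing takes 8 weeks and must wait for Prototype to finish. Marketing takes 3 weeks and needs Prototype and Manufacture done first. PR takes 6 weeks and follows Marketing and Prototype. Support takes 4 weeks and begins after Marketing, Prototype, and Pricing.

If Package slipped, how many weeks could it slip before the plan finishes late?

Prototype→Manufacture→Marketing→PR = 7+3+3+6 = 19 sets the makespan at 19 weeks.
Longest path through Package: 18 weeks (earliest finish 18, latest finish 19).
So Package can slip 19 − 18 = 1 week.

1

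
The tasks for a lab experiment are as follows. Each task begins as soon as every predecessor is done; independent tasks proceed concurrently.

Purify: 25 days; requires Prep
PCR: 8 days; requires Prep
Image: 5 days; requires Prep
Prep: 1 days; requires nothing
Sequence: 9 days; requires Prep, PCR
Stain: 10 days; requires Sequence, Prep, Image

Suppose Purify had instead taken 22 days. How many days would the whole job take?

Critical path before the change: Prep→PCR→Sequence→Stain = 1+8+9+10 = 28 giving 28 days.
The longest path through Purify is only 26 days, so Purify has float 2.
No other chain overtakes it, so the finish is 28 days.

28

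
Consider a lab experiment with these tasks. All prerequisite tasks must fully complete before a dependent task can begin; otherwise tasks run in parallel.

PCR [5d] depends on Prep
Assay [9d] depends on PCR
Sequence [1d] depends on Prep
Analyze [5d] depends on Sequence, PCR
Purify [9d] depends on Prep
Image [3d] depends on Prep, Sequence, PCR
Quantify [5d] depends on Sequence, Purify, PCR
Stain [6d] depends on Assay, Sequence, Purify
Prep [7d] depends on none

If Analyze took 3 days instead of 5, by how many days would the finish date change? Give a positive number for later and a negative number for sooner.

0

Actual critical path: Prep→PCR→Assay→Stain = 7+5+9+6 = 27 ⇒ 27 days.
Analyze has 10 days of float (longest path through it is 17).
No other chain overtakes it, so the finish is 27 days.
Change in finish: 27 − 27 = +0 days.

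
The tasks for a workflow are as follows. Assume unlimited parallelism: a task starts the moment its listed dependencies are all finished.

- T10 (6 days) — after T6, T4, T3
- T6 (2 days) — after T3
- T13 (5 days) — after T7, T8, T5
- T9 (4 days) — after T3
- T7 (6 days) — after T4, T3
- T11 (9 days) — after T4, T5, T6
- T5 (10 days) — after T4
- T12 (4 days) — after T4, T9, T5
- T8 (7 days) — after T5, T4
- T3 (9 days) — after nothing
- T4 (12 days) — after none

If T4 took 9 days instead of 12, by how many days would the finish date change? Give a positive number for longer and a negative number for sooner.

Critical path before the change: T4→T5→T8→T13 = 12+10+7+5 = 34 giving 34 days.
T4 lies on that path, so at 9 days the path becomes 31 days.
The critical path is still T4→T5→T8→T13; finish is now 31 days.
Change in finish: 31 − 34 = -3 days.

-3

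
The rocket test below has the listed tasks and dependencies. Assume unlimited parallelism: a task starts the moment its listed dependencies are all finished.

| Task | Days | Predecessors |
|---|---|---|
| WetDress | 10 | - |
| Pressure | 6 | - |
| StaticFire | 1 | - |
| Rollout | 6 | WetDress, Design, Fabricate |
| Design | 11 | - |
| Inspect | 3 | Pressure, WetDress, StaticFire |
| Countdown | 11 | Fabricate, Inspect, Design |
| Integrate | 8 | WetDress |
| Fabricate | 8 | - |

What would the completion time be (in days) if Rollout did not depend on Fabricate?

24

Original critical path: WetDress→Inspect→Countdown = 10+3+11 = 24 ⇒ 24 days.
Dropping Fabricate→Rollout doesn't change Rollout's earliest start (11); another predecessor still binds.
After: WetDress→Inspect→Countdown = 10+3+11 = 24 → 24 days.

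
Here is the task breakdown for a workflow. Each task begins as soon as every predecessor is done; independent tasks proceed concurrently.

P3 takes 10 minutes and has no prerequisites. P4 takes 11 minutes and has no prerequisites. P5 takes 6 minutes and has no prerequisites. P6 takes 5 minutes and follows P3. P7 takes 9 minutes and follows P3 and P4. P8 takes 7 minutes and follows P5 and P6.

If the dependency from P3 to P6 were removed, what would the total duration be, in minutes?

20

Original critical path: P3→P6→P8 = 10+5+7 = 22 ⇒ 22 minutes.
Without P3→P6, P6's earliest start moves from 10 to 0.
New critical path: P4→P7 = 11+9 = 20 ⇒ 20 minutes.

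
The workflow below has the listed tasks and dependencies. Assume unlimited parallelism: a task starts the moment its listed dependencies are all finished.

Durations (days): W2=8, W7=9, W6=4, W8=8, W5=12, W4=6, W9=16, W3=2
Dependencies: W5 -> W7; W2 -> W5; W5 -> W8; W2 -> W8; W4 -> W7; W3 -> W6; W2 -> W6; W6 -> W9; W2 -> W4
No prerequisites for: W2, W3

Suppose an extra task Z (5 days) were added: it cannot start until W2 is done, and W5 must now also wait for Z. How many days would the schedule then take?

34

Originally the schedule takes 29 days.
With Z inserted, W5 now waits for max(W2, Z).
New critical path: W2→Z→W5→W7 = 8+5+12+9 = 34 ⇒ 34 days.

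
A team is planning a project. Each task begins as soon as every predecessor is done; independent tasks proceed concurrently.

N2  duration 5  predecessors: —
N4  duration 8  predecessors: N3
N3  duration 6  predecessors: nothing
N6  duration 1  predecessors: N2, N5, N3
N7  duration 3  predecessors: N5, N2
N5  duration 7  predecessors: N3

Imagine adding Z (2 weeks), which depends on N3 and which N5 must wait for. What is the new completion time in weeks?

Originally the project takes 16 weeks.
With Z inserted, N5 now waits for max(N3, Z).
New critical path: N3→Z→N5→N7 = 6+2+7+3 = 18 ⇒ 18 weeks.

18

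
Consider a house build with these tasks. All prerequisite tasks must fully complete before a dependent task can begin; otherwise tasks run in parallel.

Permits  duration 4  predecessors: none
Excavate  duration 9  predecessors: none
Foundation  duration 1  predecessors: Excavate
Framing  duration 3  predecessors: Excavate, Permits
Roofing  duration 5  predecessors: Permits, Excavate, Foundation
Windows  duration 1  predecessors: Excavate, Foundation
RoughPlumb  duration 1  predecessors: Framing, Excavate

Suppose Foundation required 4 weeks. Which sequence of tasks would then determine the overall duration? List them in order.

Excavate, Foundation, Roofing

Baseline: Excavate→Foundation→Roofing = 9+1+5 = 15 → 15 weeks.
Foundation lies on that path, so at 4 weeks the path becomes 18 weeks.
The critical path is still Excavate→Foundation→Roofing; finish is now 18 weeks.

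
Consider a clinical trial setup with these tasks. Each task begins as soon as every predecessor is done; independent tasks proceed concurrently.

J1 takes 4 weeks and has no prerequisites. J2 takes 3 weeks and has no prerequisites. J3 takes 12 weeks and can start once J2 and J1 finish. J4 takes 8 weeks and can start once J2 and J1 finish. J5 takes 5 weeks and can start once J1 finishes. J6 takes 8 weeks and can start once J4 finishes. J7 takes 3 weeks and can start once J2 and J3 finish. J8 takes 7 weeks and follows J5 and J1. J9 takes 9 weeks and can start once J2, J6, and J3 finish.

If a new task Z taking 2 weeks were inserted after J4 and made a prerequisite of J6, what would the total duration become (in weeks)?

Originally the plan takes 29 weeks.
With Z inserted, J6 now waits for max(J4, Z).
New critical path: J1→J4→Z→J6→J9 = 4+8+2+8+9 = 31 ⇒ 31 weeks.

31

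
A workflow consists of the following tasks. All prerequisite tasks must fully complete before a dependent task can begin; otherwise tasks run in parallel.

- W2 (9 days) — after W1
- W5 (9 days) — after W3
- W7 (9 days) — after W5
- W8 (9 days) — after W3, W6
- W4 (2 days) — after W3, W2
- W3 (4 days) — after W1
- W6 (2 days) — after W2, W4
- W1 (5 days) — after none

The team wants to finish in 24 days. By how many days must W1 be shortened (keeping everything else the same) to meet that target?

Current finish: 27 days; target: 24.
W1 is on every critical path, so each day cut from W1 cuts the finish by one (this holds down to a finish of 23).
Need 27 − 24 = 3 days off W1 → W1 becomes 2 days, finish becomes 24.

3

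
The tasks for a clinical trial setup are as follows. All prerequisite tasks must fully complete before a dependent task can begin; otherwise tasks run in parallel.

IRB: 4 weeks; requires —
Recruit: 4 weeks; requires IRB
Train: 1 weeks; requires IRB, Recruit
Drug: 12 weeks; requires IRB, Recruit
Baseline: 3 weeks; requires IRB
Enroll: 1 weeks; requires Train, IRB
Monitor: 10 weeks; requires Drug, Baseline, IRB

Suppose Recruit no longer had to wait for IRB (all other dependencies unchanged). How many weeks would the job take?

26

Before: longest chain IRB→Recruit→Drug→Monitor = 4+4+12+10 = 30, finish 30.
Without IRB→Recruit, Recruit's earliest start moves from 4 to 0.
After: IRB→Drug→Monitor = 4+12+10 = 26 → 26 weeks.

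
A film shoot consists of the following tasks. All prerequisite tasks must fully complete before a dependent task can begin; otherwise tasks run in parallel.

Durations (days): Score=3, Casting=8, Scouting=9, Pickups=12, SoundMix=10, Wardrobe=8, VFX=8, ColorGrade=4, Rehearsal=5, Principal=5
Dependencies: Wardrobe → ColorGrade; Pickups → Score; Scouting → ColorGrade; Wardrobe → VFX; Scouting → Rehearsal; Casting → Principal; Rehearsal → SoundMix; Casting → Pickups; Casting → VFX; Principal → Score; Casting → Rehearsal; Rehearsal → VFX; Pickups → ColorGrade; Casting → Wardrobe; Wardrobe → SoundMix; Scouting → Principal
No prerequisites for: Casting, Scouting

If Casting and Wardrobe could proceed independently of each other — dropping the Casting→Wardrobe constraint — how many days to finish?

With the dependency in place, Casting→Wardrobe→SoundMix = 8+8+10 = 26 sets the finish at 26 days.
Without Casting→Wardrobe, Wardrobe's earliest start moves from 8 to 0.
After: Casting→Pickups→ColorGrade = 8+12+4 = 24 → 24 days.

24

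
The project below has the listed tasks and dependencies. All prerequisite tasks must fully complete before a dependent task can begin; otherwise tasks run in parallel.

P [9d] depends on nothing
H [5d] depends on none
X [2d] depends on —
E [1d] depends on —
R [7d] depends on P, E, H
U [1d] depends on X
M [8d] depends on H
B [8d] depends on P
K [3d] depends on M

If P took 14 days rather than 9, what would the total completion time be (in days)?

Critical path before the change: P→B = 9+8 = 17 giving 17 days.
P is on the critical path; changing it to 14 makes that path 22 days.
The critical path is still P→B; finish is now 22 days.

22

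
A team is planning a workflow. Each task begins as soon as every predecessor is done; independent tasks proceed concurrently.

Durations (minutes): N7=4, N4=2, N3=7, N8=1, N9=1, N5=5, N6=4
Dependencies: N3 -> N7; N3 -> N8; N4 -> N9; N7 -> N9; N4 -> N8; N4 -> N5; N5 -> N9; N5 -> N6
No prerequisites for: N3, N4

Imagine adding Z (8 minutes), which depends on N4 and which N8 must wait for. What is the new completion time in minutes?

Originally the workflow takes 12 minutes.
With Z inserted, N8 now waits for max(N4, N3, Z).
New critical path: N3→N7→N9 = 7+4+1 = 12 ⇒ 12 minutes.

12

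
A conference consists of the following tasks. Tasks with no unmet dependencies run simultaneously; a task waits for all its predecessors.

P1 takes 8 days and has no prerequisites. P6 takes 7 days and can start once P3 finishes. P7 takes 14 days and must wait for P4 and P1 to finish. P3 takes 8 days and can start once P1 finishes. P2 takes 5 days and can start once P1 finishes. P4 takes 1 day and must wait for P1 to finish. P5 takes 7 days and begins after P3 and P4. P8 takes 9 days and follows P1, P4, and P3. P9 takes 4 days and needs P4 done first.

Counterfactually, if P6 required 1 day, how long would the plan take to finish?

Actual critical path: P1→P3→P8 = 8+8+9 = 25 ⇒ 25 days.
P6 has 2 days of float (longest path through it is 23).
No other chain overtakes it, so the finish is 25 days.

25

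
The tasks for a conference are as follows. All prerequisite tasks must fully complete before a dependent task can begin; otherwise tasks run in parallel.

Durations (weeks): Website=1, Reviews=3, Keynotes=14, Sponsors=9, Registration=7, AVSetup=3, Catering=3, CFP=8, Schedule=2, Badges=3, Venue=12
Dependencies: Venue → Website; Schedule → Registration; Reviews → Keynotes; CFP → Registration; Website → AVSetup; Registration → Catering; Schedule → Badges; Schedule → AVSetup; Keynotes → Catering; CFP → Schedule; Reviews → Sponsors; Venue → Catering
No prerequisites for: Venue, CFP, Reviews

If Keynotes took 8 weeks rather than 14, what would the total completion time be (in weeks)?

20

Actual critical path: Reviews→Keynotes→Catering = 3+14+3 = 20 ⇒ 20 weeks.
Keynotes is on the critical path; changing it to 8 makes that path 14 weeks.
New critical path: CFP→Schedule→Registration→Catering = 8+2+7+3 = 20 ⇒ 20 weeks.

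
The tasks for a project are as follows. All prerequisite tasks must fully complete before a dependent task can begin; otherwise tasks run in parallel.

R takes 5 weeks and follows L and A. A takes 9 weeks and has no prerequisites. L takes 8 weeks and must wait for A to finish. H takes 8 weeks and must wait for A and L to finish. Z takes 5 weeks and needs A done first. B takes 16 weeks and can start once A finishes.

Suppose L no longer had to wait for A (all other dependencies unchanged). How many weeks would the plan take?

25

Before: longest chain A→L→H = 9+8+8 = 25, finish 25.
Without A→L, L's earliest start moves from 9 to 0.
The longest chain is now A→B = 9+16 = 25, so the plan takes 25 weeks.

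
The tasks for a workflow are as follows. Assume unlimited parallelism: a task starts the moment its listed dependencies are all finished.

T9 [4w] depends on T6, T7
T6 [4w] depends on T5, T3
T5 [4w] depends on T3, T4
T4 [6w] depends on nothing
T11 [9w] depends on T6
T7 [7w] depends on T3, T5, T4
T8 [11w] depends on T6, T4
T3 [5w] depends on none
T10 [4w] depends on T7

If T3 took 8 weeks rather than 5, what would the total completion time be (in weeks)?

27

Actual critical path: T4→T5→T6→T8 = 6+4+4+11 = 25 ⇒ 25 weeks.
T3 has 1 week of float (longest path through it is 24).
The binding chain switches to T3→T5→T6→T8 = 8+4+4+11 = 27; finish 27 weeks.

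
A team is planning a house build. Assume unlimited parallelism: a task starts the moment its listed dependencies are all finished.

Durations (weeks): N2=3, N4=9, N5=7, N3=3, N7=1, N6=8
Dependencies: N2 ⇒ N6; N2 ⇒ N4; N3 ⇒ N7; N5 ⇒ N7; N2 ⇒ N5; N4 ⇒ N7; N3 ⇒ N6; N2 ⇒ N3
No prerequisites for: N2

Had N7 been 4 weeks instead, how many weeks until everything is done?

Baseline: N2→N3→N6 = 3+3+8 = 14 → 14 weeks.
N7 is off the critical path — its longest chain is 13 weeks, giving 1 of slack.
New critical path: N2→N4→N7 = 3+9+4 = 16 ⇒ 16 weeks.

16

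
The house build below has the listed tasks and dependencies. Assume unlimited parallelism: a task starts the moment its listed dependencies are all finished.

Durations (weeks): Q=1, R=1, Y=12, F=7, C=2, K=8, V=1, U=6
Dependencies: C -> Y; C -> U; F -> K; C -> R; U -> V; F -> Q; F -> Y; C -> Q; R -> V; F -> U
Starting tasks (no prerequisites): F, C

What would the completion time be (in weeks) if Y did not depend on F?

Before: longest chain F→Y = 7+12 = 19, finish 19.
Without F→Y, Y's earliest start moves from 7 to 2.
After: F→K = 7+8 = 15 → 15 weeks.

15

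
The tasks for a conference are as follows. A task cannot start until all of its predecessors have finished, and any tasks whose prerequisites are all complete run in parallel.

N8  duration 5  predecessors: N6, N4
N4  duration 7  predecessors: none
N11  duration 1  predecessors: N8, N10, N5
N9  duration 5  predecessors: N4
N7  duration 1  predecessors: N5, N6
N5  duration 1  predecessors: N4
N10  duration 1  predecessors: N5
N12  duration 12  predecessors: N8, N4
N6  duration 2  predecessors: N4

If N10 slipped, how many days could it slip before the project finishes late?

Critical path: N4→N6→N8→N12 = 7+2+5+12 = 26, so the finish is 26 days.
The longest chain containing N10 totals 10 days.
So N10 can slip 25 − 9 = 16 days.

16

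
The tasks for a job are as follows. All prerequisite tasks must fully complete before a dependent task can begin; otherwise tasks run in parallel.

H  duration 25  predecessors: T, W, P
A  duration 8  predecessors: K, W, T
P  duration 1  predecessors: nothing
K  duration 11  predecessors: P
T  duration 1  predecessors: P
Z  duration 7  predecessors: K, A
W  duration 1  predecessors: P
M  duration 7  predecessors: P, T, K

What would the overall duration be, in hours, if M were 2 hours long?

Actual critical path: P→T→H = 1+1+25 = 27 ⇒ 27 hours.
M is off the critical path — its longest chain is 19 hours, giving 8 of slack.
No other chain overtakes it, so the finish is 27 hours.

27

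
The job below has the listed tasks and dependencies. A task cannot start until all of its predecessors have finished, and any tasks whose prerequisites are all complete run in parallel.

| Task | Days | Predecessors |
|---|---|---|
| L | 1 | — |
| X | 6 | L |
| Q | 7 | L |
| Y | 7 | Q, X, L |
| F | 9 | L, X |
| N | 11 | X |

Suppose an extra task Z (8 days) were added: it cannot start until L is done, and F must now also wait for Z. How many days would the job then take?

Originally the job takes 18 days.
With Z inserted, F now waits for max(L, X, Z).
New critical path: L→Z→F = 1+8+9 = 18 ⇒ 18 days.

18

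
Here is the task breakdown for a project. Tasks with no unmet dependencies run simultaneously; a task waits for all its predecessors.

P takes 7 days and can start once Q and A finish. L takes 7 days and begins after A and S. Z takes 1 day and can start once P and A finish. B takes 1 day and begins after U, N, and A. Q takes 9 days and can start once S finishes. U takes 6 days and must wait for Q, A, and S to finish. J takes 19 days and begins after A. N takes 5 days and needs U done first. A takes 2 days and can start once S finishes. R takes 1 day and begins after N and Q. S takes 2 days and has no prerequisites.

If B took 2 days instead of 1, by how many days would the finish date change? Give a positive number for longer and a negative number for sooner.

1

The binding path is S→Q→U→N→B = 2+9+6+5+1 = 23; finish at 23 days.
B is on the critical path; changing it to 2 makes that path 24 days.
That remains the longest chain; total 24 days.
Change in finish: 24 − 23 = +1 days.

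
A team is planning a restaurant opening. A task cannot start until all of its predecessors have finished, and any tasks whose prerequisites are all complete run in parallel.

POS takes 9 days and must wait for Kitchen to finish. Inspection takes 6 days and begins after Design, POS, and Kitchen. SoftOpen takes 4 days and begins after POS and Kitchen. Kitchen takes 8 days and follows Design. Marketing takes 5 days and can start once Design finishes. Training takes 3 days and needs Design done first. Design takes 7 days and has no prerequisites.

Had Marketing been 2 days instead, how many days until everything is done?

30

The binding path is Design→Kitchen→POS→Inspection = 7+8+9+6 = 30; finish at 30 days.
Marketing is off the critical path — its longest chain is 12 days, giving 18 of slack.
The critical path is still Design→Kitchen→POS→Inspection; finish is now 30 days.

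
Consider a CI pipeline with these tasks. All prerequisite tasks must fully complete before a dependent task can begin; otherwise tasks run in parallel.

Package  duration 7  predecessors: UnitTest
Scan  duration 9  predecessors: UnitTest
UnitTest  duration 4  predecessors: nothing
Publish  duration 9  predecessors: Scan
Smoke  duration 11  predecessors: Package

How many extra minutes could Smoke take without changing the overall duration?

0

UnitTest→Package→Smoke = 4+7+11 = 22 sets the makespan at 22 minutes.
Smoke finishes as early as 22 and must finish by 22.
Slack of Smoke = 11 − 11 = 0 minutes.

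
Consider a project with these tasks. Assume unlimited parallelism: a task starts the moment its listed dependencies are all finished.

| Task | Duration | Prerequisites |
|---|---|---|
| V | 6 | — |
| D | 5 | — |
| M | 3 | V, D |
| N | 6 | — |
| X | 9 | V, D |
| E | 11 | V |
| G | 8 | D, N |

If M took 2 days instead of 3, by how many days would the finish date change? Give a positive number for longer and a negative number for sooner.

The binding path is V→E = 6+11 = 17; finish at 17 days.
The longest path through M is only 9 days, so M has float 8.
No other chain overtakes it, so the finish is 17 days.
Change in finish: 17 − 17 = +0 days.

0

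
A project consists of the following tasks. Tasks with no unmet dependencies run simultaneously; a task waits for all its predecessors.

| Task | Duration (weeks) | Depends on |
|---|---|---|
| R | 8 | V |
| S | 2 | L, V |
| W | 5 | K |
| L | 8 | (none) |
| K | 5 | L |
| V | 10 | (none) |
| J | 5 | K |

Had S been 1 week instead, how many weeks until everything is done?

Baseline: V→R = 10+8 = 18 → 18 weeks.
S has 6 weeks of float (longest path through it is 12).
The critical path is still V→R; finish is now 18 weeks.

18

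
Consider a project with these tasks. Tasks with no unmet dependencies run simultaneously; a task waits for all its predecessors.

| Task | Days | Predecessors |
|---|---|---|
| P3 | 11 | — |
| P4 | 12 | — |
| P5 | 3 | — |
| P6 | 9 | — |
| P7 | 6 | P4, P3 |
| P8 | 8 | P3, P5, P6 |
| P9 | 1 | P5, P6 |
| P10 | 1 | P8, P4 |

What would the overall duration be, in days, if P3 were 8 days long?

The binding path is P3→P8→P10 = 11+8+1 = 20; finish at 20 days.
P3 is on the critical path; changing it to 8 makes that path 17 days.
New critical path: P4→P7 = 12+6 = 18 ⇒ 18 days.

18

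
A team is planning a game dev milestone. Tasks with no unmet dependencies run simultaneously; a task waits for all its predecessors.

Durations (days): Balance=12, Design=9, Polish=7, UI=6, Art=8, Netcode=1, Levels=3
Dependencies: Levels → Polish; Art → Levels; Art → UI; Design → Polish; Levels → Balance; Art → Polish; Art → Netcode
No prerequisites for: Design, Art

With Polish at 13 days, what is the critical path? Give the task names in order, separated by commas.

Critical path before the change: Art→Levels→Balance = 8+3+12 = 23 giving 23 days.
Polish has 5 days of float (longest path through it is 18).
Now Art→Levels→Polish = 8+3+13 = 24 is longest, so the finish becomes 24 days.

Art, Levels, Polish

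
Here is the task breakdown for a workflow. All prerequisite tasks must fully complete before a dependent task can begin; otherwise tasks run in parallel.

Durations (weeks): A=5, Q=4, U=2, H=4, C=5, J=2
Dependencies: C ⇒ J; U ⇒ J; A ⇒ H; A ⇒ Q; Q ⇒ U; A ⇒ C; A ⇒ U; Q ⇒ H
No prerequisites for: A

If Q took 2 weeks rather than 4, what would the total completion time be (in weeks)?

12

The binding path is A→Q→U→J = 5+4+2+2 = 13; finish at 13 weeks.
Q is on the critical path; changing it to 2 makes that path 11 weeks.
The binding chain switches to A→C→J = 5+5+2 = 12; finish 12 weeks.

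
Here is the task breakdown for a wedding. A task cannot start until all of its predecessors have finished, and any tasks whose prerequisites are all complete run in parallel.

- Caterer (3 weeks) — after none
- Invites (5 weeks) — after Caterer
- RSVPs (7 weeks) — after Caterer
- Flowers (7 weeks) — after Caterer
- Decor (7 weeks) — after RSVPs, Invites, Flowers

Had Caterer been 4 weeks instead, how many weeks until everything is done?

As given, the longest chain is Caterer→RSVPs→Decor = 3+7+7 = 17, so the finish is 17 weeks.
Caterer is on the critical path; changing it to 4 makes that path 18 weeks.
That remains the longest chain; total 18 weeks.

18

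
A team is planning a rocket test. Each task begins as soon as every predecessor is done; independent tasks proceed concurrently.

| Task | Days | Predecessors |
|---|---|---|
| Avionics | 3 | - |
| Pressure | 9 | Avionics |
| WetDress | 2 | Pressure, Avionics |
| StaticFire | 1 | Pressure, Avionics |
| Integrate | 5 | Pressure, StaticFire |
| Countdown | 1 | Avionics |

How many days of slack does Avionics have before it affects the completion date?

The longest chain is Avionics→Pressure→StaticFire→Integrate = 3+9+1+5 = 18; overall finish 18 days.
Avionics finishes as early as 3 and must finish by 3.
Slack of Avionics = 0 − 0 = 0 days.

0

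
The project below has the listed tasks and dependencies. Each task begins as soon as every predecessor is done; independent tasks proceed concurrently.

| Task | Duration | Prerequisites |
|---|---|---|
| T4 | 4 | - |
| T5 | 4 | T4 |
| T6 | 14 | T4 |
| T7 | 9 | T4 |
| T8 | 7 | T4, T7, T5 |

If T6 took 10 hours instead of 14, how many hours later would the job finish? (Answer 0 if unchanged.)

The binding path is T4→T7→T8 = 4+9+7 = 20; finish at 20 hours.
T6 is off the critical path — its longest chain is 18 hours, giving 2 of slack.
The critical path is still T4→T7→T8; finish is now 20 hours.
Change in finish: 20 − 20 = +0 hours.

0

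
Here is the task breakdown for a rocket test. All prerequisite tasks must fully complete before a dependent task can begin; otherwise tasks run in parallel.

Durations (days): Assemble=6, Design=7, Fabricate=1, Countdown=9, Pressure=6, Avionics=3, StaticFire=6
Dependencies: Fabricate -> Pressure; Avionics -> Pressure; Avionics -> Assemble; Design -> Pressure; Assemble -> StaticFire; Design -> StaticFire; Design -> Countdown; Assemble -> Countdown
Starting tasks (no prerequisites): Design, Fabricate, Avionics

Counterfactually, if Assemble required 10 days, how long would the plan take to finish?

22

Actual critical path: Avionics→Assemble→Countdown = 3+6+9 = 18 ⇒ 18 days.
Assemble lies on that path, so at 10 days the path becomes 22 days.
The critical path is still Avionics→Assemble→Countdown; finish is now 22 days.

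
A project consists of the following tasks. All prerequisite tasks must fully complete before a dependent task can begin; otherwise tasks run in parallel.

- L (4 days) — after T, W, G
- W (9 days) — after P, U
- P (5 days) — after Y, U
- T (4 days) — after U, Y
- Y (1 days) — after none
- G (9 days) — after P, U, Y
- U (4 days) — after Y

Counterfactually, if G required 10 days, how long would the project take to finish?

24

The binding path is Y→U→P→G→L = 1+4+5+9+4 = 23; finish at 23 days.
G is on the critical path; changing it to 10 makes that path 24 days.
No other chain overtakes it, so the finish is 24 days.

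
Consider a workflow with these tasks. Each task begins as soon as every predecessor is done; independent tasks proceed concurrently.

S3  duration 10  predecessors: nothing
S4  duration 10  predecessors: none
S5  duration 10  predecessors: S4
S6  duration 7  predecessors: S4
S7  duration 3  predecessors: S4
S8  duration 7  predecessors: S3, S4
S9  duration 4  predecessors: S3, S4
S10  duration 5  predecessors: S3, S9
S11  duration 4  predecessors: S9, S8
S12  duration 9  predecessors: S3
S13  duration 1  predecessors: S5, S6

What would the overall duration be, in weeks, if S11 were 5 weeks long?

22

Baseline: S3→S8→S11 = 10+7+4 = 21 → 21 weeks.
S11 is on the critical path; changing it to 5 makes that path 22 weeks.
That remains the longest chain; total 22 weeks.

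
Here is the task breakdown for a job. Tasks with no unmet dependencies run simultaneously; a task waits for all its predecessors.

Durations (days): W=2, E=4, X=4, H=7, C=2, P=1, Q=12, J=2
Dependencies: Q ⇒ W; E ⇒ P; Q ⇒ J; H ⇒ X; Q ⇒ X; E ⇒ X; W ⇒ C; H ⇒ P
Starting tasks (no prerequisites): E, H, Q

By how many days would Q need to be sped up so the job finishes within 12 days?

Current finish: 16 days; target: 12.
Q is on every critical path, so each day cut from Q cuts the finish by one (this holds down to a finish of 11).
Need 16 − 12 = 4 days off Q → Q becomes 8 days, finish becomes 12.

4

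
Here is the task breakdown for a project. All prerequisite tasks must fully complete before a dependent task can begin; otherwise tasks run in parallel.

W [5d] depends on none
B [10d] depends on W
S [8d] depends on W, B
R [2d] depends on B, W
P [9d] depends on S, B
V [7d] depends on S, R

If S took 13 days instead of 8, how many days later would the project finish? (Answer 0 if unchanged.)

Actual critical path: W→B→S→P = 5+10+8+9 = 32 ⇒ 32 days.
Since S is critical, the +5 change carries straight to that chain (now 37 days).
That remains the longest chain; total 37 days.
Change in finish: 37 − 32 = +5 days.

5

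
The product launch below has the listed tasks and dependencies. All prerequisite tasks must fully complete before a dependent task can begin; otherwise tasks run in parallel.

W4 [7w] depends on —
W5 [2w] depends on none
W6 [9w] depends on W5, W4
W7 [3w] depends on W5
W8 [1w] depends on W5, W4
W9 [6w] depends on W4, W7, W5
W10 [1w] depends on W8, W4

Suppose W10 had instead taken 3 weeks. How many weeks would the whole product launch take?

Critical path before the change: W4→W6 = 7+9 = 16 giving 16 weeks.
W10 has 7 weeks of float (longest path through it is 9).
No other chain overtakes it, so the finish is 16 weeks.

16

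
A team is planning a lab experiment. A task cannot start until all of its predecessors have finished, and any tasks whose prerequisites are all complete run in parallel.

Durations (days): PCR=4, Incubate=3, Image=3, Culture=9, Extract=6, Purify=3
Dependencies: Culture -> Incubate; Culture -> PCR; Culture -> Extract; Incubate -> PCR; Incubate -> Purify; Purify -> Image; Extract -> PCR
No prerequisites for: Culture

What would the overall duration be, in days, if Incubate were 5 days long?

20

Baseline: Culture→Extract→PCR = 9+6+4 = 19 → 19 days.
Incubate is off the critical path — its longest chain is 18 days, giving 1 of slack.
New critical path: Culture→Incubate→Purify→Image = 9+5+3+3 = 20 ⇒ 20 days.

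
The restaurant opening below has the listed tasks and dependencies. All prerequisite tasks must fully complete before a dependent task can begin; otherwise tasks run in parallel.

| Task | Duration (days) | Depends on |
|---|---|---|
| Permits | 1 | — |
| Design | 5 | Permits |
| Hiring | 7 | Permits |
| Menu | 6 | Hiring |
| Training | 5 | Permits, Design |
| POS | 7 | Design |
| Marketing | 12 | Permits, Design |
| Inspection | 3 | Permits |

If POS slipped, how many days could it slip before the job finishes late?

Critical path: Permits→Design→Marketing = 1+5+12 = 18, so the finish is 18 days.
POS finishes as early as 13 and must finish by 18.
Float = 18 − 13 = 5.

5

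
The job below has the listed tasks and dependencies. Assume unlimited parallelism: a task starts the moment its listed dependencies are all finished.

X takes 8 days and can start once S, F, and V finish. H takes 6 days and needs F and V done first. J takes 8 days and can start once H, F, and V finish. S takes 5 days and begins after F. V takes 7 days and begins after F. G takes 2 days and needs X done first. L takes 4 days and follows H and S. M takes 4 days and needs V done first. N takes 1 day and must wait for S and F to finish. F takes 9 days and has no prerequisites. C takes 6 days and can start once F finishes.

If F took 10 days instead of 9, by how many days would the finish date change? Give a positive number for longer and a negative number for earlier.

As given, the longest chain is F→V→H→J = 9+7+6+8 = 30, so the finish is 30 days.
Since F is critical, the +1 change carries straight to that chain (now 31 days).
No other chain overtakes it, so the finish is 31 days.
Change in finish: 31 − 30 = +1 days.

1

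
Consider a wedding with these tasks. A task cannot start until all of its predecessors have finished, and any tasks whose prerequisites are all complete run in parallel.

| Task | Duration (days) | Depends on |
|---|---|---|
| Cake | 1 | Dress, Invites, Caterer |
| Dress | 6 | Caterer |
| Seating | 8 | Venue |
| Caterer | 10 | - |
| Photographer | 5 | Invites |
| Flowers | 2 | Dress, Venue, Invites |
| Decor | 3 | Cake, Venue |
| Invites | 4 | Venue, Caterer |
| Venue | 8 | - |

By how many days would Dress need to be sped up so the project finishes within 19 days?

1

Current finish: 20 days; target: 19.
Dress is on every critical path, so each day cut from Dress cuts the finish by one (this holds down to a finish of 19).
Need 20 − 19 = 1 day off Dress → Dress becomes 5 days, finish becomes 19.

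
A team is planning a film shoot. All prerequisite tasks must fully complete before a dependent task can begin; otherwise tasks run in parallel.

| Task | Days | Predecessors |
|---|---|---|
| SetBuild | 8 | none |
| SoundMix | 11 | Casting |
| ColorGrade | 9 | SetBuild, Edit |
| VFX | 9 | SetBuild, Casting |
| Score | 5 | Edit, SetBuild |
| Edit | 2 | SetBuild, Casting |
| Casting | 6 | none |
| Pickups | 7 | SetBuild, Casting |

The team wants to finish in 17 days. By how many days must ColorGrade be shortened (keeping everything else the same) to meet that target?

Current finish: 19 days; target: 17.
ColorGrade is on every critical path, so each day cut from ColorGrade cuts the finish by one (this holds down to a finish of 17).
Need 19 − 17 = 2 days off ColorGrade → ColorGrade becomes 7 days, finish becomes 17.

2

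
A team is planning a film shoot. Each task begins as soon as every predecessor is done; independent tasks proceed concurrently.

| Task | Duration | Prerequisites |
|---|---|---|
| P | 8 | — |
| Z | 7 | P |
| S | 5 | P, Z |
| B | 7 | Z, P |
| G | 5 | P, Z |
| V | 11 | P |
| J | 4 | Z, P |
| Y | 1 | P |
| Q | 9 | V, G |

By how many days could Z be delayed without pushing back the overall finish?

0

Critical path: P→Z→G→Q = 8+7+5+9 = 29, so the finish is 29 days.
Longest path through Z: 29 days (earliest finish 15, latest finish 15).
So Z can slip 15 − 15 = 0 days.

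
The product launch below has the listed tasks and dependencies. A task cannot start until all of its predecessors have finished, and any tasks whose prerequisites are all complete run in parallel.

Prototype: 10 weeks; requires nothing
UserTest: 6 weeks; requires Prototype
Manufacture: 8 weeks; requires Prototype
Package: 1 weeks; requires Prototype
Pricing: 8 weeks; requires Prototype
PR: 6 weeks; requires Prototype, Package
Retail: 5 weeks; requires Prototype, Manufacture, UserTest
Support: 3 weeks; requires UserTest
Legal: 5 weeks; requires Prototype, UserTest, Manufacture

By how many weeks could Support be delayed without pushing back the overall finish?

4

Critical path: Prototype→Manufacture→Retail = 10+8+5 = 23, so the finish is 23 weeks.
Support finishes as early as 19 and must finish by 23.
So Support can slip 23 − 19 = 4 weeks.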